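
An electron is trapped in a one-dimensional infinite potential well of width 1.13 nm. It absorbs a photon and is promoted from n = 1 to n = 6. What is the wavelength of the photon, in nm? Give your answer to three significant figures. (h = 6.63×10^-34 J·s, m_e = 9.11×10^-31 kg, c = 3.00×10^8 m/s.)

E_1 = h²/(8m_eL²) = 4.723×10^-20 J, so ΔE = (6² − 1²)E_1 = 1.653×10^-18 J.
λ = hc/ΔE = (6.63×10^-34·3.00×10^8)/1.653×10^-18 = 1.20×10^-7 m = 120 nm.

λ = 120 nm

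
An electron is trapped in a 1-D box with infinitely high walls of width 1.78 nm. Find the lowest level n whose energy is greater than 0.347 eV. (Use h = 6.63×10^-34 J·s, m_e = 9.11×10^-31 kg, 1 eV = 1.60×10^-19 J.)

n = 2

E_1 = h²/(8m_eL²) = 1.904×10^-20 J = 0.1190 eV.
Need n² > 0.347/0.1190 = 2.916, i.e. n > 1.708.
The smallest integer satisfying this is n = 2.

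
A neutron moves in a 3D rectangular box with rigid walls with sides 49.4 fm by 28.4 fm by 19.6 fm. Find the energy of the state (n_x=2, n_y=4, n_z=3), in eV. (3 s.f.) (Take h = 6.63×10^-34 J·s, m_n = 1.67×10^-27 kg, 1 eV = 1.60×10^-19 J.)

E = 9.23×10^6 eV

For a 3D rectangular well E = (h²/8m_n)·Σ n_i²/L_i² = (6.63×10^-34)²/(8·1.67×10^-27) · [2²/(49.4 fm)² + 4²/(28.4 fm)² + 3²/(19.6 fm)²].
Evaluating gives E = 1.477×10^-12 J = 9.23×10^6 eV.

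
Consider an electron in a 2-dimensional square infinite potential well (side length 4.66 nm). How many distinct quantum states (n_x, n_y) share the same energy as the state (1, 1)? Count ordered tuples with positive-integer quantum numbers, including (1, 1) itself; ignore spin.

degeneracy = 1

The level has n_x² + n_y² = 2. The ordered positive-integer solutions are (1, 1).
That gives 1 state.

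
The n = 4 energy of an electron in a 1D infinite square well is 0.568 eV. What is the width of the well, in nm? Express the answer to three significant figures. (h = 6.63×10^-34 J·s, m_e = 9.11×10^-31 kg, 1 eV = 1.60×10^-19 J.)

L = 3.26 nm

From E_n = n²h²/(8m_eL²), L = n·h/√(8m_eE_n).
E_4 = 0.568 eV = 9.088×10^-20 J, so L = 4·6.63×10^-34/√(8·9.11×10^-31·9.088×10^-20) = 3.26×10^-9 m = 3.26 nm.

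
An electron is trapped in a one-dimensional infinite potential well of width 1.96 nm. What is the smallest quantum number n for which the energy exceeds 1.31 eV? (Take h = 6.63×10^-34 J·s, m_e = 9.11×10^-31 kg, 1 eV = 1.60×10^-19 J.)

n = 4

E_1 = h²/(8m_eL²) = 1.570×10^-20 J = 0.09813 eV.
Need n² > 1.31/0.09813 = 13.35, i.e. n > 3.654.
The smallest integer satisfying this is n = 4.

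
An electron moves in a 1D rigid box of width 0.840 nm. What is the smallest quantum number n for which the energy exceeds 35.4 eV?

E_1 = h²/(8m_eL²) = 8.539×10^-20 J = 0.5330 eV.
Need n² > 35.4/0.5330 = 66.42, i.e. n > 8.150.
The smallest integer satisfying this is n = 9.

n = 9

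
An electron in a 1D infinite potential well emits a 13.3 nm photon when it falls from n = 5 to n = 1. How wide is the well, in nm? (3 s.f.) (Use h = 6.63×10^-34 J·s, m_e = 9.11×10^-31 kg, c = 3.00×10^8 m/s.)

L = 0.311 nm

The photon carries ΔE = hc/λ = 6.63×10^-34·3.00×10^8/1.33×10^-8 m = 1.495×10^-17 J.
Since ΔE = (5² − 1²)E_1, E_1 = 6.229×10^-19 J, and L = h/√(8m_eE_1) = 3.11×10^-10 m = 0.311 nm.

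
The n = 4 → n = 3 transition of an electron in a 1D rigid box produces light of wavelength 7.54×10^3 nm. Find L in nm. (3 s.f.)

L = 4.00 nm

The photon carries ΔE = hc/λ = 6.626×10^-34·2.998×10^8/7.54×10^-6 m = 2.635×10^-20 J.
Since ΔE = (4² − 3²)E_1, E_1 = 3.764×10^-21 J, and L = h/√(8m_eE_1) = 4.00×10^-9 m = 4.00 nm.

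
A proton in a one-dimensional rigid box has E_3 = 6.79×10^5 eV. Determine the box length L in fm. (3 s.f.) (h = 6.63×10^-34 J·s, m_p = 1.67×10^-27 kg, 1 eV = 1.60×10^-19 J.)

L = 52.2 fm

From E_n = n²h²/(8m_pL²), L = n·h/√(8m_pE_n).
E_3 = 6.79×10^5 eV = 1.086×10^-13 J, so L = 3·6.63×10^-34/√(8·1.67×10^-27·1.086×10^-13) = 5.22×10^-14 m = 52.2 fm.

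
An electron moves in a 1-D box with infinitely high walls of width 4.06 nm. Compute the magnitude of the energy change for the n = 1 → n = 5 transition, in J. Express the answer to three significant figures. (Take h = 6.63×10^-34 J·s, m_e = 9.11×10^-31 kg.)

|ΔE| = 8.78×10^-20 J

E_1 = h²/(8m_eL²) = 3.659×10^-21 J.
|ΔE| = |1² − 5²|·E_1 = 24·3.659×10^-21 J = 8.78×10^-20 J.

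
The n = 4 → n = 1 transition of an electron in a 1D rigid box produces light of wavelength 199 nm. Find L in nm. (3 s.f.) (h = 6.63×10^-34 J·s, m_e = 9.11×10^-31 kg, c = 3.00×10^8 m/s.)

L = 0.951 nm

The photon carries ΔE = hc/λ = 6.63×10^-34·3.00×10^8/1.99×10^-7 m = 9.995×10^-19 J.
Since ΔE = (4² − 1²)E_1, E_1 = 6.663×10^-20 J, and L = h/√(8m_eE_1) = 9.51×10^-10 m = 0.951 nm.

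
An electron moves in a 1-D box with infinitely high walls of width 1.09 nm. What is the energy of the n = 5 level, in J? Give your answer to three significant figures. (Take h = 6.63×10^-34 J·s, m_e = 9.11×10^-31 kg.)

For an infinite well E_n = n²h²/(8m_eL²), so E_1 = h²/(8m_eL²) = (6.63×10^-34)²/(8·9.11×10^-31·(1.09×10^-9 m)²) = 5.077×10^-20 J.
Then E_5 = 5²·E_1 = 25·5.077×10^-20 J = 1.27×10^-18 J.

E_5 = 1.27×10^-18 J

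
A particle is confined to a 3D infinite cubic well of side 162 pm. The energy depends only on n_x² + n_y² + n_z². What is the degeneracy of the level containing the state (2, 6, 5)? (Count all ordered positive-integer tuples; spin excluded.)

degeneracy = 6

The level has n_x² + n_y² + n_z² = 65. The ordered positive-integer solutions are (2, 5, 6), (2, 6, 5), (5, 2, 6), (5, 6, 2), (6, 2, 5), (6, 5, 2).
That gives 6 states.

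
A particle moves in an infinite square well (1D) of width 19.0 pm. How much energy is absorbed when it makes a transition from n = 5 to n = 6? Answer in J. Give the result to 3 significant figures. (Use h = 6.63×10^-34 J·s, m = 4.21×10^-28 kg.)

|ΔE| = 3.98×10^-18 J

E_1 = h²/(8mL²) = 3.615×10^-19 J.
|ΔE| = |5² − 6²|·E_1 = 11·3.615×10^-19 J = 3.98×10^-18 J.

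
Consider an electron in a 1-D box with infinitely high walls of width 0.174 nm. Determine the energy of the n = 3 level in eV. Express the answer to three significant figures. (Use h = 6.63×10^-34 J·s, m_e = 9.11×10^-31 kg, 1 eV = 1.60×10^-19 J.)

For an infinite well E_n = n²h²/(8m_eL²), so E_1 = h²/(8m_eL²) = (6.63×10^-34)²/(8·9.11×10^-31·(1.74×10^-10 m)²) = 1.992×10^-18 J.
Then E_3 = 3²·E_1 = 9·1.992×10^-18 J = 1.793×10^-17 J.
Converting, E_3 = 1.793×10^-17 J / (1.60×10^-19 J/eV) = 112 eV.

E_3 = 112 eV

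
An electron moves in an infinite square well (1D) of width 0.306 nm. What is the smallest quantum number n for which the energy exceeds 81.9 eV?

n = 5

E_1 = h²/(8m_eL²) = 6.434×10^-19 J = 4.016 eV.
Need n² > 81.9/4.016 = 20.39, i.e. n > 4.516.
The smallest integer satisfying this is n = 5.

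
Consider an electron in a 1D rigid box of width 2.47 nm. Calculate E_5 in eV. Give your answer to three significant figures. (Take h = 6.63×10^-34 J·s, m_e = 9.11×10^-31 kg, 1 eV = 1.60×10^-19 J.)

E_5 = 1.54 eV

For an infinite well E_n = n²h²/(8m_eL²), so E_1 = h²/(8m_eL²) = (6.63×10^-34)²/(8·9.11×10^-31·(2.47×10^-9 m)²) = 9.886×10^-21 J.
Then E_5 = 5²·E_1 = 25·9.886×10^-21 J = 2.471×10^-19 J.
Converting, E_5 = 2.471×10^-19 J / (1.60×10^-19 J/eV) = 1.54 eV.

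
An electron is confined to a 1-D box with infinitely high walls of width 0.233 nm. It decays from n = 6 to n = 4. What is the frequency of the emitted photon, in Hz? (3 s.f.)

E_1 = h²/(8m_eL²) = 1.110×10^-18 J and ΔE = (6² − 4²)E_1 = 2.220×10^-17 J.
f = ΔE/h = 2.220×10^-17/6.626×10^-34 = 3.35×10^16 Hz.

f = 3.35×10^16 Hz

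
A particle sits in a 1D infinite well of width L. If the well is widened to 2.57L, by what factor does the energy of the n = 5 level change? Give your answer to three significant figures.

E_n ∝ 1/L², so the energy scales by 1/2.57² = 0.151.

0.151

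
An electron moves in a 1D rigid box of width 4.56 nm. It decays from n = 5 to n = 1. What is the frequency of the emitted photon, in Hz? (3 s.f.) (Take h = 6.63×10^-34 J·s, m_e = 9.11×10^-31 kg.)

f = 1.05×10^14 Hz

E_1 = h²/(8m_eL²) = 2.901×10^-21 J and ΔE = (5² − 1²)E_1 = 6.962×10^-20 J.
f = ΔE/h = 6.962×10^-20/6.63×10^-34 = 1.05×10^14 Hz.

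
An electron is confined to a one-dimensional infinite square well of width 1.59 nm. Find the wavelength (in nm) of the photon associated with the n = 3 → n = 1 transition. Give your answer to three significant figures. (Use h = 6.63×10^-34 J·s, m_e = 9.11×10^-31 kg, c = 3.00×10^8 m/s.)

λ = 1.04×10^3 nm

E_1 = h²/(8m_eL²) = 2.386×10^-20 J, so ΔE = (3² − 1²)E_1 = 1.909×10^-19 J.
λ = hc/ΔE = (6.63×10^-34·3.00×10^8)/1.909×10^-19 = 1.04×10^-6 m = 1.04×10^3 nm.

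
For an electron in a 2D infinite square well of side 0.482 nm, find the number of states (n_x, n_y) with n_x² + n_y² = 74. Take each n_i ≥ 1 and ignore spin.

degeneracy = 2

The level has n_x² + n_y² = 74. The ordered positive-integer solutions are (5, 7), (7, 5).
That gives 2 states.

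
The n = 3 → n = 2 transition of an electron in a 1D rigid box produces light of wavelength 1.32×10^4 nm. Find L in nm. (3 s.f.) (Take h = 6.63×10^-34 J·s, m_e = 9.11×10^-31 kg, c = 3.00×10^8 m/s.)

The photon carries ΔE = hc/λ = 6.63×10^-34·3.00×10^8/1.32×10^-5 m = 1.507×10^-20 J.
Since ΔE = (3² − 2²)E_1, E_1 = 3.014×10^-21 J, and L = h/√(8m_eE_1) = 4.47×10^-9 m = 4.47 nm.

L = 4.47 nm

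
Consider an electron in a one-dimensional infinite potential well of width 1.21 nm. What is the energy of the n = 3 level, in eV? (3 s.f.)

E_3 = 2.31 eV

For an infinite well E_n = n²h²/(8m_eL²), so E_1 = h²/(8m_eL²) = (6.626×10^-34)²/(8·9.109×10^-31·(1.21×10^-9 m)²) = 4.115×10^-20 J.
Then E_3 = 3²·E_1 = 9·4.115×10^-20 J = 3.704×10^-19 J.
Converting, E_3 = 3.704×10^-19 J / (1.602×10^-19 J/eV) = 2.31 eV.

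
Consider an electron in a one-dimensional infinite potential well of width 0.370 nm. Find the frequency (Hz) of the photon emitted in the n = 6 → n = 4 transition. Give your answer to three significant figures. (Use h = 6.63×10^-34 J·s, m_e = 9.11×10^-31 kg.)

f = 1.33×10^16 Hz

E_1 = h²/(8m_eL²) = 4.406×10^-19 J and ΔE = (6² − 4²)E_1 = 8.812×10^-18 J.
f = ΔE/h = 8.812×10^-18/6.63×10^-34 = 1.33×10^16 Hz.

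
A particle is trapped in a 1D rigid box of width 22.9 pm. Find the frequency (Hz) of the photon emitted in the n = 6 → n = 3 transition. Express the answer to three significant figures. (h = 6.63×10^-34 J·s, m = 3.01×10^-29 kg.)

E_1 = h²/(8mL²) = 3.481×10^-18 J and ΔE = (6² − 3²)E_1 = 9.399×10^-17 J.
f = ΔE/h = 9.399×10^-17/6.63×10^-34 = 1.42×10^17 Hz.

f = 1.42×10^17 Hz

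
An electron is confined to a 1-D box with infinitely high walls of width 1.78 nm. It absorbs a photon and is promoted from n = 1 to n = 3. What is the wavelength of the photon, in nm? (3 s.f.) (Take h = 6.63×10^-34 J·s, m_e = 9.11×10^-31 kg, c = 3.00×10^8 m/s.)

λ = 1.31×10^3 nm

E_1 = h²/(8m_eL²) = 1.904×10^-20 J, so ΔE = (3² − 1²)E_1 = 1.523×10^-19 J.
λ = hc/ΔE = (6.63×10^-34·3.00×10^8)/1.523×10^-19 = 1.31×10^-6 m = 1.31×10^3 nm.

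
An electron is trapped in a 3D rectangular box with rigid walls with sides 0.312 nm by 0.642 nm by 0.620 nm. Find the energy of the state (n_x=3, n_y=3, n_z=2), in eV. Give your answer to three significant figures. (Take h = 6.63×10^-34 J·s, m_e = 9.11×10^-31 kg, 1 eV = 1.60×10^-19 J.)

For a 3D rectangular well E = (h²/8m_e)·Σ n_i²/L_i² = (6.63×10^-34)²/(8·9.11×10^-31) · [3²/(0.312 nm)² + 3²/(0.642 nm)² + 2²/(0.620 nm)²].
Evaluating gives E = 7.521×10^-18 J = 47.0 eV.

E = 47.0 eV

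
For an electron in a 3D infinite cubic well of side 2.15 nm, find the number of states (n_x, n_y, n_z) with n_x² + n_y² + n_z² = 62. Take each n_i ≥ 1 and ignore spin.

degeneracy = 12

The level has n_x² + n_y² + n_z² = 62. The ordered positive-integer solutions are (1, 5, 6), (1, 6, 5), (2, 3, 7), (2, 7, 3), (3, 2, 7), (3, 7, 2), (5, 1, 6), (5, 6, 1), (6, 1, 5), (6, 5, 1), (7, 2, 3), (7, 3, 2).
That gives 12 states.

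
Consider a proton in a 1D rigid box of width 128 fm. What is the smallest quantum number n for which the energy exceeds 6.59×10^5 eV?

n = 8

E_1 = h²/(8m_pL²) = 2.002×10^-15 J = 1.250×10^4 eV.
Need n² > 6.59×10^5/1.250×10^4 = 52.72, i.e. n > 7.261.
The smallest integer satisfying this is n = 8.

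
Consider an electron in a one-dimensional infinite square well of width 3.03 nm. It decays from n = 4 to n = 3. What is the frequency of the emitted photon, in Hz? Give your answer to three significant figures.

f = 6.93×10^13 Hz

E_1 = h²/(8m_eL²) = 6.562×10^-21 J and ΔE = (4² − 3²)E_1 = 4.593×10^-20 J.
f = ΔE/h = 4.593×10^-20/6.626×10^-34 = 6.93×10^13 Hz.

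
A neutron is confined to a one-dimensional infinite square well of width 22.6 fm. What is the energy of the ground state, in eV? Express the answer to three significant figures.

E_1 = 4.00×10^5 eV

For an infinite well E_n = n²h²/(8m_nL²), so E_1 = h²/(8m_nL²) = (6.626×10^-34)²/(8·1.675×10^-27·(2.26×10^-14 m)²) = 6.415×10^-14 J.
Converting, E_1 = 6.415×10^-14 J / (1.602×10^-19 J/eV) = 4.00×10^5 eV.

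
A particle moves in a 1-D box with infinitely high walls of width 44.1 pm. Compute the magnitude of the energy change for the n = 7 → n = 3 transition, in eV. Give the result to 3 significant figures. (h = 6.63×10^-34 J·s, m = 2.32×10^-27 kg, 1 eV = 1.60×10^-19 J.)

E_1 = h²/(8mL²) = 1.218×10^-20 J.
|ΔE| = |7² − 3²|·E_1 = 40·1.218×10^-20 J = 4.872×10^-19 J = 3.04 eV.

|ΔE| = 3.04 eV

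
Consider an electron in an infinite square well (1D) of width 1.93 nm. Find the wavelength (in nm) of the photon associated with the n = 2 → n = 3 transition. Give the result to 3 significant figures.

E_1 = h²/(8m_eL²) = 1.617×10^-20 J, so ΔE = (3² − 2²)E_1 = 8.085×10^-20 J.
λ = hc/ΔE = (6.626×10^-34·2.998×10^8)/8.085×10^-20 = 2.46×10^-6 m = 2.46×10^3 nm.

λ = 2.46×10^3 nm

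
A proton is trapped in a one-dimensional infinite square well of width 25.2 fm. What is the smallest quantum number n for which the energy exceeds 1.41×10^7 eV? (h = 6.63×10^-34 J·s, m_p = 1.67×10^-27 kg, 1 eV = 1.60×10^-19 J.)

n = 7

E_1 = h²/(8m_pL²) = 5.181×10^-14 J = 3.238×10^5 eV.
Need n² > 1.41×10^7/3.238×10^5 = 43.55, i.e. n > 6.599.
The smallest integer satisfying this is n = 7.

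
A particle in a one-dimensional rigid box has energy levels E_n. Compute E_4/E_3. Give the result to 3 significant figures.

E_n ∝ n², so E_4/E_3 = 4²/3² = 16/9 = 1.78.

1.78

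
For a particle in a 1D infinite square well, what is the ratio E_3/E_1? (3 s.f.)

9.00

E_n ∝ n², so E_3/E_1 = 3²/1² = 9/1 = 9.00.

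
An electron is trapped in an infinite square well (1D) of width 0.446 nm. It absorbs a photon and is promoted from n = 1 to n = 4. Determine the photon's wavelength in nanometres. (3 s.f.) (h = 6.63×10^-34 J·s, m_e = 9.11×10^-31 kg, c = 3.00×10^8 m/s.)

λ = 43.7 nm

E_1 = h²/(8m_eL²) = 3.032×10^-19 J, so ΔE = (4² − 1²)E_1 = 4.548×10^-18 J.
λ = hc/ΔE = (6.63×10^-34·3.00×10^8)/4.548×10^-18 = 4.37×10^-8 m = 43.7 nm.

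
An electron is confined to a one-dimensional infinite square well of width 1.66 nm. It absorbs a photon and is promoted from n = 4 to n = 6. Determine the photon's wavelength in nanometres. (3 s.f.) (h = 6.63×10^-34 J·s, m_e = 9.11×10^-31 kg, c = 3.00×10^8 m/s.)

λ = 454 nm

E_1 = h²/(8m_eL²) = 2.189×10^-20 J, so ΔE = (6² − 4²)E_1 = 4.378×10^-19 J.
λ = hc/ΔE = (6.63×10^-34·3.00×10^8)/4.378×10^-19 = 4.54×10^-7 m = 454 nm.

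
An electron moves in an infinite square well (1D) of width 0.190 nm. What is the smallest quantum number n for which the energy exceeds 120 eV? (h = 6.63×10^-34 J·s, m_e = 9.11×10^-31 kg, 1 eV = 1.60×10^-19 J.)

n = 4

E_1 = h²/(8m_eL²) = 1.671×10^-18 J = 10.44 eV.
Need n² > 120/10.44 = 11.49, i.e. n > 3.390.
The smallest integer satisfying this is n = 4.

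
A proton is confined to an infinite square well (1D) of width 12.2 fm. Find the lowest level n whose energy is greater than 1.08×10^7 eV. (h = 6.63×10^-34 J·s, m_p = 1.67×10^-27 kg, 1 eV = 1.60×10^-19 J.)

n = 3

E_1 = h²/(8m_pL²) = 2.211×10^-13 J = 1.382×10^6 eV.
Need n² > 1.08×10^7/1.382×10^6 = 7.815, i.e. n > 2.796.
The smallest integer satisfying this is n = 3.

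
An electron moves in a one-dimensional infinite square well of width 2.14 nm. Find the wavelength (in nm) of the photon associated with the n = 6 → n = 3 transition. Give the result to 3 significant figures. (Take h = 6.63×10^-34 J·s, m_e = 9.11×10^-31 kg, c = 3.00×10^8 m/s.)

E_1 = h²/(8m_eL²) = 1.317×10^-20 J, so ΔE = (6² − 3²)E_1 = 3.556×10^-19 J.
λ = hc/ΔE = (6.63×10^-34·3.00×10^8)/3.556×10^-19 = 5.59×10^-7 m = 559 nm.

λ = 559 nm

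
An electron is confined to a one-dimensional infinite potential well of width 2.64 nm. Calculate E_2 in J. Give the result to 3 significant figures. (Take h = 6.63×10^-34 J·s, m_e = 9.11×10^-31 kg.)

E_2 = 3.46×10^-20 J

For an infinite well E_n = n²h²/(8m_eL²), so E_1 = h²/(8m_eL²) = (6.63×10^-34)²/(8·9.11×10^-31·(2.64×10^-9 m)²) = 8.654×10^-21 J.
Then E_2 = 2²·E_1 = 4·8.654×10^-21 J = 3.46×10^-20 J.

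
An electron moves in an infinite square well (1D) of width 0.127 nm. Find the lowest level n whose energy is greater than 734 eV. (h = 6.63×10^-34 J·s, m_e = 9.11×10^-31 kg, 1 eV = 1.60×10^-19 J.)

E_1 = h²/(8m_eL²) = 3.739×10^-18 J = 23.37 eV.
Need n² > 734/23.37 = 31.41, i.e. n > 5.604.
The smallest integer satisfying this is n = 6.

n = 6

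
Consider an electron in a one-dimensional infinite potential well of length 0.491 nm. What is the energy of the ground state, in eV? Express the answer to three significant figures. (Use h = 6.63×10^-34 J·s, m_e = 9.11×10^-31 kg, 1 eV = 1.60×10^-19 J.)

E_1 = 1.56 eV

For an infinite well E_n = n²h²/(8m_eL²), so E_1 = h²/(8m_eL²) = (6.63×10^-34)²/(8·9.11×10^-31·(4.91×10^-10 m)²) = 2.502×10^-19 J.
Converting, E_1 = 2.502×10^-19 J / (1.60×10^-19 J/eV) = 1.56 eV.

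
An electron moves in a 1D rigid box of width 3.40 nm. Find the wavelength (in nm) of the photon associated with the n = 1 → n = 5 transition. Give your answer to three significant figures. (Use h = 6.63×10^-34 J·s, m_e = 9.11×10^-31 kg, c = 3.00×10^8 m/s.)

λ = 1.59×10^3 nm

E_1 = h²/(8m_eL²) = 5.217×10^-21 J, so ΔE = (5² − 1²)E_1 = 1.252×10^-19 J.
λ = hc/ΔE = (6.63×10^-34·3.00×10^8)/1.252×10^-19 = 1.59×10^-6 m = 1.59×10^3 nm.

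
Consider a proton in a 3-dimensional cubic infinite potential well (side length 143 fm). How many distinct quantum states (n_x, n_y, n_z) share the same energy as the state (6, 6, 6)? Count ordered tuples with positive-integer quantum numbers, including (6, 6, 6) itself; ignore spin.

The level has n_x² + n_y² + n_z² = 108. The ordered positive-integer solutions are (2, 2, 10), (2, 10, 2), (6, 6, 6), (10, 2, 2).
That gives 4 states.

degeneracy = 4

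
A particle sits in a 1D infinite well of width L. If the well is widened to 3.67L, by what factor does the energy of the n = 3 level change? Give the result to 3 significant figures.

0.0742

E_n ∝ 1/L², so the energy scales by 1/3.67² = 0.0742.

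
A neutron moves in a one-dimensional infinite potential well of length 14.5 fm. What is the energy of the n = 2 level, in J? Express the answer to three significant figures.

For an infinite well E_n = n²h²/(8m_nL²), so E_1 = h²/(8m_nL²) = (6.626×10^-34)²/(8·1.675×10^-27·(1.45×10^-14 m)²) = 1.558×10^-13 J.
Then E_2 = 2²·E_1 = 4·1.558×10^-13 J = 6.23×10^-13 J.

E_2 = 6.23×10^-13 J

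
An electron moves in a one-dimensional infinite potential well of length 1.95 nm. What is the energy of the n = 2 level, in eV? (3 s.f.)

E_2 = 0.396 eV

For an infinite well E_n = n²h²/(8m_eL²), so E_1 = h²/(8m_eL²) = (6.626×10^-34)²/(8·9.109×10^-31·(1.95×10^-9 m)²) = 1.584×10^-20 J.
Then E_2 = 2²·E_1 = 4·1.584×10^-20 J = 6.336×10^-20 J.
Converting, E_2 = 6.336×10^-20 J / (1.602×10^-19 J/eV) = 0.396 eV.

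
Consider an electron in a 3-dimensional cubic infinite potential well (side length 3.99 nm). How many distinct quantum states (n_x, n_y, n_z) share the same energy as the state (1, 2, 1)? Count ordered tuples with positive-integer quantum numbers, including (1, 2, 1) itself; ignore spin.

The level has n_x² + n_y² + n_z² = 6. The ordered positive-integer solutions are (1, 1, 2), (1, 2, 1), (2, 1, 1).
That gives 3 states.

degeneracy = 3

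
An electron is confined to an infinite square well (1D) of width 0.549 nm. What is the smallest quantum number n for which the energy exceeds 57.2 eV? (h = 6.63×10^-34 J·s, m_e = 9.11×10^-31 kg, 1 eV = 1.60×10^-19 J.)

E_1 = h²/(8m_eL²) = 2.001×10^-19 J = 1.251 eV.
Need n² > 57.2/1.251 = 45.72, i.e. n > 6.762.
The smallest integer satisfying this is n = 7.

n = 7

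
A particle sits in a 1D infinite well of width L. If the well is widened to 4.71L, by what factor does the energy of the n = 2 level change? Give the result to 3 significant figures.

E_n ∝ 1/L², so the energy scales by 1/4.71² = 0.0451.

0.0451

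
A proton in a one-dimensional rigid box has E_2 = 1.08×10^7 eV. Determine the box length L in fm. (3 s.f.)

L = 8.71 fm

From E_n = n²h²/(8m_pL²), L = n·h/√(8m_pE_n).
E_2 = 1.08×10^7 eV = 1.730×10^-12 J, so L = 2·6.626×10^-34/√(8·1.673×10^-27·1.730×10^-12) = 8.71×10^-15 m = 8.71 fm.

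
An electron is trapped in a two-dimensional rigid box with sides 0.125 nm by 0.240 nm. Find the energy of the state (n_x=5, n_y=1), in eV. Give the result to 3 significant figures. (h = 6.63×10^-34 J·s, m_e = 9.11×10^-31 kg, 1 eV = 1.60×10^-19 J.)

For a 2D rectangular well E = (h²/8m_e)·Σ n_i²/L_i² = (6.63×10^-34)²/(8·9.11×10^-31) · [5²/(0.125 nm)² + 1²/(0.240 nm)²].
Evaluating gives E = 9.755×10^-17 J = 610 eV.

E = 610 eV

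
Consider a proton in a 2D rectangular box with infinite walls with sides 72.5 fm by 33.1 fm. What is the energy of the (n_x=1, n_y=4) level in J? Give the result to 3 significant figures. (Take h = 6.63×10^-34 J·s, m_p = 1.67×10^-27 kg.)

For a 2D rectangular well E = (h²/8m_p)·Σ n_i²/L_i² = (6.63×10^-34)²/(8·1.67×10^-27) · [1²/(72.5 fm)² + 4²/(33.1 fm)²].
Evaluating gives E = 4.87×10^-13 J.

E = 4.87×10^-13 J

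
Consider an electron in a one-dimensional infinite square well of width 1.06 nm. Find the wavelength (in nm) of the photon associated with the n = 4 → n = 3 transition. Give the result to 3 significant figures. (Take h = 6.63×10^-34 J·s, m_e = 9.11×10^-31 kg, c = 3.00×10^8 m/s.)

λ = 529 nm

E_1 = h²/(8m_eL²) = 5.368×10^-20 J, so ΔE = (4² − 3²)E_1 = 3.758×10^-19 J.
λ = hc/ΔE = (6.63×10^-34·3.00×10^8)/3.758×10^-19 = 5.29×10^-7 m = 529 nm.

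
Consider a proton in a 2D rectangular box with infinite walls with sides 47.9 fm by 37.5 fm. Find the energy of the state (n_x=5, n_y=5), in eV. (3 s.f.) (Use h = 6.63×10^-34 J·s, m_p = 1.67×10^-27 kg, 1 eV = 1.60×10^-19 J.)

For a 2D rectangular well E = (h²/8m_p)·Σ n_i²/L_i² = (6.63×10^-34)²/(8·1.67×10^-27) · [5²/(47.9 fm)² + 5²/(37.5 fm)²].
Evaluating gives E = 9.434×10^-13 J = 5.90×10^6 eV.

E = 5.90×10^6 eV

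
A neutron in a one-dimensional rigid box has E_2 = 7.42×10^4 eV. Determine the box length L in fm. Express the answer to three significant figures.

L = 105 fm

From E_n = n²h²/(8m_nL²), L = n·h/√(8m_nE_n).
E_2 = 7.42×10^4 eV = 1.189×10^-14 J, so L = 2·6.626×10^-34/√(8·1.675×10^-27·1.189×10^-14) = 1.05×10^-13 m = 105 fm.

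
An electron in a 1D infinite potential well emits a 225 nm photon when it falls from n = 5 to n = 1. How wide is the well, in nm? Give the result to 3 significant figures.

The photon carries ΔE = hc/λ = 6.626×10^-34·2.998×10^8/2.25×10^-7 m = 8.829×10^-19 J.
Since ΔE = (5² − 1²)E_1, E_1 = 3.679×10^-20 J, and L = h/√(8m_eE_1) = 1.28×10^-9 m = 1.28 nm.

L = 1.28 nm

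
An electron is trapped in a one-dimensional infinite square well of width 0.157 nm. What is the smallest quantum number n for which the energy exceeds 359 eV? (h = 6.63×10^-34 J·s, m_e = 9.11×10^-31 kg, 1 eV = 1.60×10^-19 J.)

E_1 = h²/(8m_eL²) = 2.447×10^-18 J = 15.29 eV.
Need n² > 359/15.29 = 23.48, i.e. n > 4.846.
The smallest integer satisfying this is n = 5.

n = 5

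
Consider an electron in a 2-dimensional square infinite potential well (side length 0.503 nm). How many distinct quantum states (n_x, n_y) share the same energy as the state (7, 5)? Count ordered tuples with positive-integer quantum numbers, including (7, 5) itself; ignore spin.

The level has n_x² + n_y² = 74. The ordered positive-integer solutions are (5, 7), (7, 5).
That gives 2 states.

degeneracy = 2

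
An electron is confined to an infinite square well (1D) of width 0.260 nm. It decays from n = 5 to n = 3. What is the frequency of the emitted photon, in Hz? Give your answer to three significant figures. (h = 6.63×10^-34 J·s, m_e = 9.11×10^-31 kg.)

E_1 = h²/(8m_eL²) = 8.922×10^-19 J and ΔE = (5² − 3²)E_1 = 1.428×10^-17 J.
f = ΔE/h = 1.428×10^-17/6.63×10^-34 = 2.15×10^16 Hz.

f = 2.15×10^16 Hz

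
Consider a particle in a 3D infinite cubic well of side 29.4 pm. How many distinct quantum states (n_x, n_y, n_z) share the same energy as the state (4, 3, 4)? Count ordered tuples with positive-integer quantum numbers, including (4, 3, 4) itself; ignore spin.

The level has n_x² + n_y² + n_z² = 41. The ordered positive-integer solutions are (1, 2, 6), (1, 6, 2), (2, 1, 6), (2, 6, 1), (3, 4, 4), (4, 3, 4), (4, 4, 3), (6, 1, 2), (6, 2, 1).
That gives 9 states.

degeneracy = 9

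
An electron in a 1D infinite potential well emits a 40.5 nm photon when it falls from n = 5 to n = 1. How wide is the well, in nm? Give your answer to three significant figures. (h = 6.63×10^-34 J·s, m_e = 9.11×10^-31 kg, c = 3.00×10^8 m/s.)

L = 0.543 nm

The photon carries ΔE = hc/λ = 6.63×10^-34·3.00×10^8/4.05×10^-8 m = 4.911×10^-18 J.
Since ΔE = (5² − 1²)E_1, E_1 = 2.046×10^-19 J, and L = h/√(8m_eE_1) = 5.43×10^-10 m = 0.543 nm.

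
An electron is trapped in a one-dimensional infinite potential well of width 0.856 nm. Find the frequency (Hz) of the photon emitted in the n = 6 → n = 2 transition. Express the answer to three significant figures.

E_1 = h²/(8m_eL²) = 8.222×10^-20 J and ΔE = (6² − 2²)E_1 = 2.631×10^-18 J.
f = ΔE/h = 2.631×10^-18/6.626×10^-34 = 3.97×10^15 Hz.

f = 3.97×10^15 Hz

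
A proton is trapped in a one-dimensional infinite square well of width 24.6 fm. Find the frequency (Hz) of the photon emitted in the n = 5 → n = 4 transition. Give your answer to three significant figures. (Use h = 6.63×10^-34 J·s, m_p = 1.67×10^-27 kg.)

f = 7.38×10^20 Hz

E_1 = h²/(8m_pL²) = 5.437×10^-14 J and ΔE = (5² − 4²)E_1 = 4.893×10^-13 J.
f = ΔE/h = 4.893×10^-13/6.63×10^-34 = 7.38×10^20 Hz.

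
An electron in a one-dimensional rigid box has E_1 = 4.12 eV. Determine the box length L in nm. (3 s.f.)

From E_n = n²h²/(8m_eL²), L = n·h/√(8m_eE_n).
E_1 = 4.12 eV = 6.600×10^-19 J, so L = 1·6.626×10^-34/√(8·9.109×10^-31·6.600×10^-19) = 3.02×10^-10 m = 0.302 nm.

L = 0.302 nm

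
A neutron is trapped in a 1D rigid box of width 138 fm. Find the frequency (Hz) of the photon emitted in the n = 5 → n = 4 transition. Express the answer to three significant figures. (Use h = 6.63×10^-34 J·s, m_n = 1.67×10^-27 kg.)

f = 2.35×10^19 Hz

E_1 = h²/(8m_nL²) = 1.728×10^-15 J and ΔE = (5² − 4²)E_1 = 1.555×10^-14 J.
f = ΔE/h = 1.555×10^-14/6.63×10^-34 = 2.35×10^19 Hz.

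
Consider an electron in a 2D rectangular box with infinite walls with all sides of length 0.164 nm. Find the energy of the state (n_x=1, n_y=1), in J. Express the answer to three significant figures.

E = 4.48×10^-18 J

For a 2D rectangular well E = (h²/8m_e)·Σ n_i²/L_i² = (6.626×10^-34)²/(8·9.109×10^-31) · [1²/(0.164 nm)² + 1²/(0.164 nm)²].
Evaluating gives E = 4.48×10^-18 J.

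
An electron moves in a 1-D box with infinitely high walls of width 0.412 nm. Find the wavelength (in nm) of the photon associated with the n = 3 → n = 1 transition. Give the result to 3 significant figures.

λ = 70.0 nm

E_1 = h²/(8m_eL²) = 3.549×10^-19 J, so ΔE = (3² − 1²)E_1 = 2.839×10^-18 J.
λ = hc/ΔE = (6.626×10^-34·2.998×10^8)/2.839×10^-18 = 7.00×10^-8 m = 70.0 nm.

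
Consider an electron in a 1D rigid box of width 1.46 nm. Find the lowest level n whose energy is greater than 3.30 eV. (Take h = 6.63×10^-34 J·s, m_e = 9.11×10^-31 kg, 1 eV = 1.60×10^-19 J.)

E_1 = h²/(8m_eL²) = 2.830×10^-20 J = 0.1769 eV.
Need n² > 3.30/0.1769 = 18.65, i.e. n > 4.319.
The smallest integer satisfying this is n = 5.

n = 5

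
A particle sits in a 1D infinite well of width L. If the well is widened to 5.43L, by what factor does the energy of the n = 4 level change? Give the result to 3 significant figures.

E_n ∝ 1/L², so the energy scales by 1/5.43² = 0.0339.

0.0339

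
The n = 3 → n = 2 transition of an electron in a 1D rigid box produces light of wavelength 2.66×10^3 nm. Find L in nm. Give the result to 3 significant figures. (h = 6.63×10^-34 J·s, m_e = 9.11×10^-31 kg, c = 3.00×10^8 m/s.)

The photon carries ΔE = hc/λ = 6.63×10^-34·3.00×10^8/2.66×10^-6 m = 7.477×10^-20 J.
Since ΔE = (3² − 2²)E_1, E_1 = 1.495×10^-20 J, and L = h/√(8m_eE_1) = 2.01×10^-9 m = 2.01 nm.

L = 2.01 nm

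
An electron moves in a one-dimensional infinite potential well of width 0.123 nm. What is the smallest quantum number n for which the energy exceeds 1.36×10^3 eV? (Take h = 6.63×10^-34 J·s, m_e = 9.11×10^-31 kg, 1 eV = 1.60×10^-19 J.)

n = 8

E_1 = h²/(8m_eL²) = 3.987×10^-18 J = 24.92 eV.
Need n² > 1.36×10^3/24.92 = 54.57, i.e. n > 7.387.
The smallest integer satisfying this is n = 8.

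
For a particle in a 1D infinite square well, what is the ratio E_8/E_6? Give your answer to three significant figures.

1.78

E_n ∝ n², so E_8/E_6 = 8²/6² = 64/36 = 1.78.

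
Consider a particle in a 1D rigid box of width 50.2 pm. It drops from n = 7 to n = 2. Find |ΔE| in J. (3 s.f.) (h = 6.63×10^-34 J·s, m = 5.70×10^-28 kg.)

|ΔE| = 1.72×10^-18 J

E_1 = h²/(8mL²) = 3.825×10^-20 J.
|ΔE| = |7² − 2²|·E_1 = 45·3.825×10^-20 J = 1.72×10^-18 J.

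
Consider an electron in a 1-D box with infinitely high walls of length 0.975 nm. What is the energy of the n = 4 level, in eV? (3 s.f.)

E_4 = 6.33 eV

For an infinite well E_n = n²h²/(8m_eL²), so E_1 = h²/(8m_eL²) = (6.626×10^-34)²/(8·9.109×10^-31·(9.75×10^-10 m)²) = 6.338×10^-20 J.
Then E_4 = 4²·E_1 = 16·6.338×10^-20 J = 1.014×10^-18 J.
Converting, E_4 = 1.014×10^-18 J / (1.602×10^-19 J/eV) = 6.33 eV.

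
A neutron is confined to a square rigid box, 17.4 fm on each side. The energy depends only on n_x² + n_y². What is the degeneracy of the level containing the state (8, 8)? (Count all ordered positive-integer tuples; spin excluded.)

The level has n_x² + n_y² = 128. The ordered positive-integer solutions are (8, 8).
That gives 1 state.

degeneracy = 1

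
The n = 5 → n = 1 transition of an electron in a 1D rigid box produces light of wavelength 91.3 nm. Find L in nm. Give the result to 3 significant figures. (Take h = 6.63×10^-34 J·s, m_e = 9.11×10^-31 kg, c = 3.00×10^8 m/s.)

L = 0.815 nm

The photon carries ΔE = hc/λ = 6.63×10^-34·3.00×10^8/9.13×10^-8 m = 2.179×10^-18 J.
Since ΔE = (5² − 1²)E_1, E_1 = 9.079×10^-20 J, and L = h/√(8m_eE_1) = 8.15×10^-10 m = 0.815 nm.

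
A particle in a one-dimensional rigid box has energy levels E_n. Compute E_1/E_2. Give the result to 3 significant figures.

E_n ∝ n², so E_1/E_2 = 1²/2² = 1/4 = 0.250.

0.250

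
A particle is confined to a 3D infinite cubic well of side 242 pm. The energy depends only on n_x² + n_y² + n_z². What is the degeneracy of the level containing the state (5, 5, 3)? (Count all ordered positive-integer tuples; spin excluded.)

The level has n_x² + n_y² + n_z² = 59. The ordered positive-integer solutions are (1, 3, 7), (1, 7, 3), (3, 1, 7), (3, 5, 5), (3, 7, 1), (5, 3, 5), (5, 5, 3), (7, 1, 3), (7, 3, 1).
That gives 9 states.

degeneracy = 9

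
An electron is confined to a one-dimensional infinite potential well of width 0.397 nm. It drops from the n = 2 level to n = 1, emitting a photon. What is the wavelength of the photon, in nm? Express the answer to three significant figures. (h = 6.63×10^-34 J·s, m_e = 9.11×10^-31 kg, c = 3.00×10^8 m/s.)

λ = 173 nm

E_1 = h²/(8m_eL²) = 3.827×10^-19 J, so ΔE = (2² − 1²)E_1 = 1.148×10^-18 J.
λ = hc/ΔE = (6.63×10^-34·3.00×10^8)/1.148×10^-18 = 1.73×10^-7 m = 173 nm.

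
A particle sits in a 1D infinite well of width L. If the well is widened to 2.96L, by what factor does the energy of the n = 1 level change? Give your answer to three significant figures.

E_n ∝ 1/L², so the energy scales by 1/2.96² = 0.114.

0.114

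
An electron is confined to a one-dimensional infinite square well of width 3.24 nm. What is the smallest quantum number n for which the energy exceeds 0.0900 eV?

n = 2

E_1 = h²/(8m_eL²) = 5.739×10^-21 J = 0.03582 eV.
Need n² > 0.0900/0.03582 = 2.513, i.e. n > 1.585.
The smallest integer satisfying this is n = 2.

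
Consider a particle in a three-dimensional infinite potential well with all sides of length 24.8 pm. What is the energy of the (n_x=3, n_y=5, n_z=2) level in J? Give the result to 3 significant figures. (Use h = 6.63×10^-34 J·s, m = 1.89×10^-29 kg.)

For a 3D rectangular well E = (h²/8m)·Σ n_i²/L_i² = (6.63×10^-34)²/(8·1.89×10^-29) · [3²/(24.8 pm)² + 5²/(24.8 pm)² + 2²/(24.8 pm)²].
Evaluating gives E = 1.80×10^-16 J.

E = 1.80×10^-16 J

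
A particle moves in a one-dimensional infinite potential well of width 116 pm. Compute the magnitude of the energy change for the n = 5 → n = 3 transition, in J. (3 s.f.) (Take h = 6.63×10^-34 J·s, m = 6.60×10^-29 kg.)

|ΔE| = 9.90×10^-19 J

E_1 = h²/(8mL²) = 6.187×10^-20 J.
|ΔE| = |5² − 3²|·E_1 = 16·6.187×10^-20 J = 9.90×10^-19 J.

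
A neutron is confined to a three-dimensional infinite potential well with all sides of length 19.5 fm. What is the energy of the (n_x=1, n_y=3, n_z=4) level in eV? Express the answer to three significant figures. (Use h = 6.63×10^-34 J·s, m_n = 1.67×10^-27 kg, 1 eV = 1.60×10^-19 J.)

For a 3D rectangular well E = (h²/8m_n)·Σ n_i²/L_i² = (6.63×10^-34)²/(8·1.67×10^-27) · [1²/(19.5 fm)² + 3²/(19.5 fm)² + 4²/(19.5 fm)²].
Evaluating gives E = 2.250×10^-12 J = 1.41×10^7 eV.

E = 1.41×10^7 eV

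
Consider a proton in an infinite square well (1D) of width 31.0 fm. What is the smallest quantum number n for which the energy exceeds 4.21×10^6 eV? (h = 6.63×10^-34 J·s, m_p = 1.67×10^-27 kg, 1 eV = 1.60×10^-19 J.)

E_1 = h²/(8m_pL²) = 3.424×10^-14 J = 2.140×10^5 eV.
Need n² > 4.21×10^6/2.140×10^5 = 19.67, i.e. n > 4.435.
The smallest integer satisfying this is n = 5.

n = 5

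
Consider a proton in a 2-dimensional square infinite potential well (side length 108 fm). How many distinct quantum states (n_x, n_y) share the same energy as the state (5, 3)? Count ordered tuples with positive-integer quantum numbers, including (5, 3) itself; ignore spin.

The level has n_x² + n_y² = 34. The ordered positive-integer solutions are (3, 5), (5, 3).
That gives 2 states.

degeneracy = 2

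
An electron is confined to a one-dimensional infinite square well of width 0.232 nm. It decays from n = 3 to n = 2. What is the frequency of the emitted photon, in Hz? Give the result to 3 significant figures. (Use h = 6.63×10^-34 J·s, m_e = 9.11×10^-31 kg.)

f = 8.45×10^15 Hz

E_1 = h²/(8m_eL²) = 1.121×10^-18 J and ΔE = (3² − 2²)E_1 = 5.605×10^-18 J.
f = ΔE/h = 5.605×10^-18/6.63×10^-34 = 8.45×10^15 Hz.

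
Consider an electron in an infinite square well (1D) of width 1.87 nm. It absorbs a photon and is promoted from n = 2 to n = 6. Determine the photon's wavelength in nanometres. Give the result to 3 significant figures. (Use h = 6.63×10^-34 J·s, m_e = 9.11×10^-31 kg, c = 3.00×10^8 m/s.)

λ = 360 nm

E_1 = h²/(8m_eL²) = 1.725×10^-20 J, so ΔE = (6² − 2²)E_1 = 5.520×10^-19 J.
λ = hc/ΔE = (6.63×10^-34·3.00×10^8)/5.520×10^-19 = 3.60×10^-7 m = 360 nm.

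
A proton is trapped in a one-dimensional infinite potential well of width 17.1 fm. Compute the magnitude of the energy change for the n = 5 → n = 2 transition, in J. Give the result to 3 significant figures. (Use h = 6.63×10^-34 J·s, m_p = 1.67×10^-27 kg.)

|ΔE| = 2.36×10^-12 J

E_1 = h²/(8m_pL²) = 1.125×10^-13 J.
|ΔE| = |5² − 2²|·E_1 = 21·1.125×10^-13 J = 2.36×10^-12 J.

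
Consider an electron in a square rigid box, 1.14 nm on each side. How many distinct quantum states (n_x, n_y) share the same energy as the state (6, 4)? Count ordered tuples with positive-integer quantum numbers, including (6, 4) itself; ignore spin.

degeneracy = 2

The level has n_x² + n_y² = 52. The ordered positive-integer solutions are (4, 6), (6, 4).
That gives 2 states.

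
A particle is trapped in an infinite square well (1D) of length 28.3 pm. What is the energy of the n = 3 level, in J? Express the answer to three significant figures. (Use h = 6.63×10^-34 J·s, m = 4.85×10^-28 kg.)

For an infinite well E_n = n²h²/(8mL²), so E_1 = h²/(8mL²) = (6.63×10^-34)²/(8·4.85×10^-28·(2.83×10^-11 m)²) = 1.415×10^-19 J.
Then E_3 = 3²·E_1 = 9·1.415×10^-19 J = 1.27×10^-18 J.

E_3 = 1.27×10^-18 J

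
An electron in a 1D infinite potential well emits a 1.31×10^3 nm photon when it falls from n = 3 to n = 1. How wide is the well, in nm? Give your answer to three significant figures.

L = 1.78 nm

The photon carries ΔE = hc/λ = 6.626×10^-34·2.998×10^8/1.31×10^-6 m = 1.516×10^-19 J.
Since ΔE = (3² − 1²)E_1, E_1 = 1.895×10^-20 J, and L = h/√(8m_eE_1) = 1.78×10^-9 m = 1.78 nm.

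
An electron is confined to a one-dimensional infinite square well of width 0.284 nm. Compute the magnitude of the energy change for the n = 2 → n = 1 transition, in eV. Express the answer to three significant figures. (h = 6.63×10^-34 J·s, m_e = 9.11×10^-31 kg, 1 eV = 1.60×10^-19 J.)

E_1 = h²/(8m_eL²) = 7.478×10^-19 J.
|ΔE| = |2² − 1²|·E_1 = 3·7.478×10^-19 J = 2.243×10^-18 J = 14.0 eV.

|ΔE| = 14.0 eV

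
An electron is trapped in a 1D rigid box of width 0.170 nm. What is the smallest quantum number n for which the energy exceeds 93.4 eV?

n = 3

E_1 = h²/(8m_eL²) = 2.085×10^-18 J = 13.01 eV.
Need n² > 93.4/13.01 = 7.179, i.e. n > 2.679.
The smallest integer satisfying this is n = 3.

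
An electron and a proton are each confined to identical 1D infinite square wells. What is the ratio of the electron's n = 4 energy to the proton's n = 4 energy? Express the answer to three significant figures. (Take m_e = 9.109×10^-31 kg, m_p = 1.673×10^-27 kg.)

E_n ∝ 1/m at fixed n and L, so the ratio is m_p/m_e = 1.673×10^-27/9.109×10^-31 = 1.84×10^3.

1.84×10^3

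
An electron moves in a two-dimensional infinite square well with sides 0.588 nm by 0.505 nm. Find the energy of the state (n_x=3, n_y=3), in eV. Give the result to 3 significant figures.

E = 23.1 eV

For a 2D rectangular well E = (h²/8m_e)·Σ n_i²/L_i² = (6.626×10^-34)²/(8·9.109×10^-31) · [3²/(0.588 nm)² + 3²/(0.505 nm)²].
Evaluating gives E = 3.694×10^-18 J = 23.1 eV.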